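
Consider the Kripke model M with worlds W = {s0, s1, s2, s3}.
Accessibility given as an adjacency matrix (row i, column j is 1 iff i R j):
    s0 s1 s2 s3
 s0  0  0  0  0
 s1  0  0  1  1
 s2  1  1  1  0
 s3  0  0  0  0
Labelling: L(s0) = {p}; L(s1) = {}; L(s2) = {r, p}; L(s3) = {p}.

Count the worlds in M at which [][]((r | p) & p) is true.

2

Recall that []ψ holds at a world iff ψ holds at every accessible world, and <>ψ holds iff ψ holds at some accessible world.
Let φ = [][]((r | p) & p). Evaluate φ at each world:
  s0 (successors ∅): φ is true.
  s1 (successors {s2, s3}): φ is false.
  s2 (successors {s0, s1, s2}): φ is false.
  s3 (successors ∅): φ is true.
For instance, at s1:
  At s1: [][]((r | p) & p) requires []((r | p) & p) at every successor {s2, s3}.
    []((r | p) & p) fails at s2, so [][]((r | p) & p) is false at s1.
      At s2: []((r | p) & p) requires (r | p) & p at every successor {s0, s1, s2}.
        (r | p) & p fails at s1, so []((r | p) & p) is false at s2.
Satisfying worlds: {s0, s3}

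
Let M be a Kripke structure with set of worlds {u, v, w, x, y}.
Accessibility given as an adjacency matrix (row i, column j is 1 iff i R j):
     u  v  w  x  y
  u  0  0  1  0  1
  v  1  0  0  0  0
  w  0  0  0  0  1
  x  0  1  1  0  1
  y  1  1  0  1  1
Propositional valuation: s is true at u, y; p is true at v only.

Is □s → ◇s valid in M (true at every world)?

Yes

Let φ = □s → ◇s. Evaluate φ at each world:
  u (successors {w, y}): φ is true.
  v (successors {u}): φ is true.
  w (successors {y}): φ is true.
  x (successors {v, w, y}): φ is true.
  y (successors {u, v, x, y}): φ is true.
For instance, at v:
  At v: □s is true, ◇s is true, so □s → ◇s is true.
    At v: □s requires s at every successor {u}.
      At u: s is true.
    So □s is true at v.
    At v: ◇s requires s at some successor in {u}.
      s holds at u, so ◇s is true at v.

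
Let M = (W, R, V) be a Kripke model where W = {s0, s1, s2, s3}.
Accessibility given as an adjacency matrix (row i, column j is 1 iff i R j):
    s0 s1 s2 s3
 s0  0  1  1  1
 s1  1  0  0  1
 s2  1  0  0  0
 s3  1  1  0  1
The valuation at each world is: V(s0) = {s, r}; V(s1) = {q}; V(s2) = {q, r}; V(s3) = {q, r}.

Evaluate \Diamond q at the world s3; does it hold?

Yes

At s3: \Diamond q requires q at some successor in {s0, s1, s3}.
  q holds at s1, so \Diamond q is true at s3.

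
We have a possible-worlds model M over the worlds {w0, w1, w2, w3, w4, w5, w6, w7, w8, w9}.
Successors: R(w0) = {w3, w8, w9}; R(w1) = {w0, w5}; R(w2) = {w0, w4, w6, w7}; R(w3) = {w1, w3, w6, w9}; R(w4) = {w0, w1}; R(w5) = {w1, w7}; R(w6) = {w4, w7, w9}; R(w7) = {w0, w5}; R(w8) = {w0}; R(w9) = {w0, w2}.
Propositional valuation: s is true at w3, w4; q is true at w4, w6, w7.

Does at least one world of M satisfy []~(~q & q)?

Let φ = []~(~q & q). Evaluate φ at each world:
  w0 (successors {w3, w8, w9}): φ is true.
  w1 (successors {w0, w5}): φ is true.
  w2 (successors {w0, w4, w6, w7}): φ is true.
  w3 (successors {w1, w3, w6, w9}): φ is true.
  w4 (successors {w0, w1}): φ is true.
  w5 (successors {w1, w7}): φ is true.
  w6 (successors {w4, w7, w9}): φ is true.
  w7 (successors {w0, w5}): φ is true.
  w8 (successors {w0}): φ is true.
  w9 (successors {w0, w2}): φ is true.
Detail at w0 (witness):
  At w0: []~(~q & q) requires ~(~q & q) at every successor {w3, w8, w9}.
    At w3: ~(~q & q) is true.
    At w8: ~(~q & q) is true.
    At w9: ~(~q & q) is true.
  So []~(~q & q) is true at w0.

Yes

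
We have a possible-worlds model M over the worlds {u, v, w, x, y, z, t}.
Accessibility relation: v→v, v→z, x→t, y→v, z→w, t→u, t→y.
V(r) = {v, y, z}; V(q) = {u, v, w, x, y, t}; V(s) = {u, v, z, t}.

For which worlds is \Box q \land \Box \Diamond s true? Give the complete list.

u, w, x, y

Let φ = \Box q \land \Box \Diamond s. Evaluate φ at each world:
  u (successors ∅): φ is true.
  v (successors {v, z}): φ is false.
  w (successors ∅): φ is true.
  x (successors {t}): φ is true.
  y (successors {v}): φ is true.
  z (successors {w}): φ is false.
  t (successors {u, y}): φ is false.
For instance, at x:
  At x: \Box q is true, \Box \Diamond s is true, so \Box q \land \Box \Diamond s is true.
    At x: \Box q requires q at every successor {t}.
      At t: q is true.
    So \Box q is true at x.
    At x: \Box \Diamond s requires \Diamond s at every successor {t}.
      At t: \Diamond s is true.
    So \Box \Diamond s is true at x.
Satisfying worlds: {u, w, x, y}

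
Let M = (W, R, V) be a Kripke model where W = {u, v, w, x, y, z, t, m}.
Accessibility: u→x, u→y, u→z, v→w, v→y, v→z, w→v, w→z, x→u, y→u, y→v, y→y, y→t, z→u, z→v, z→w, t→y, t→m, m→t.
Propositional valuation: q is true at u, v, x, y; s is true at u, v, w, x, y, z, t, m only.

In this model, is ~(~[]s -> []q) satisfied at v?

Recall that []ψ holds at a world iff ψ holds at every accessible world, and <>ψ holds iff ψ holds at some accessible world.
At v: ~[]s -> []q is true, so ~(~[]s -> []q) is false.
  At v: ~[]s is false, []q is false, so ~[]s -> []q is true.
    At v: []s is true, so ~[]s is false.
      At v: []s requires s at every successor {w, y, z}.
        At w: s is true.
        At y: s is true.
        At z: s is true.
      So []s is true at v.
    At v: []q requires q at every successor {w, y, z}.
      q fails at w, so []q is false at v.

No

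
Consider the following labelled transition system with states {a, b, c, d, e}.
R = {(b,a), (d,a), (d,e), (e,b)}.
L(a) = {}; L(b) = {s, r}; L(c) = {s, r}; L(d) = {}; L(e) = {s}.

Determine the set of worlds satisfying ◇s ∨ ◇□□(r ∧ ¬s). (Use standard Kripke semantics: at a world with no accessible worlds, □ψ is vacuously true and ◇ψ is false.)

b, d, e

Let φ = ◇s ∨ ◇□□(r ∧ ¬s). Evaluate φ at each world:
  a (successors ∅): φ is false.
  b (successors {a}): φ is true.
  c (successors ∅): φ is false.
  d (successors {a, e}): φ is true.
  e (successors {b}): φ is true.
For instance, at d:
  At d: ◇s is true, ◇□□(r ∧ ¬s) is true, so ◇s ∨ ◇□□(r ∧ ¬s) is true.
    At d: ◇s requires s at some successor in {a, e}.
      s holds at e, so ◇s is true at d.
    At d: ◇□□(r ∧ ¬s) requires □□(r ∧ ¬s) at some successor in {a, e}.
      □□(r ∧ ¬s) holds at a, so ◇□□(r ∧ ¬s) is true at d.
Satisfying worlds: {b, d, e}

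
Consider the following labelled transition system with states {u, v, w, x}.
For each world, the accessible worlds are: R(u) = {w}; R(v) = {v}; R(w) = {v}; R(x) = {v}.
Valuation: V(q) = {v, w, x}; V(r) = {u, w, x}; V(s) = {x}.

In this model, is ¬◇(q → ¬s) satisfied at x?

At x: ◇(q → ¬s) is true, so ¬◇(q → ¬s) is false.
  At x: ◇(q → ¬s) requires q → ¬s at some successor in {v}.
    q → ¬s holds at v, so ◇(q → ¬s) is true at x.

No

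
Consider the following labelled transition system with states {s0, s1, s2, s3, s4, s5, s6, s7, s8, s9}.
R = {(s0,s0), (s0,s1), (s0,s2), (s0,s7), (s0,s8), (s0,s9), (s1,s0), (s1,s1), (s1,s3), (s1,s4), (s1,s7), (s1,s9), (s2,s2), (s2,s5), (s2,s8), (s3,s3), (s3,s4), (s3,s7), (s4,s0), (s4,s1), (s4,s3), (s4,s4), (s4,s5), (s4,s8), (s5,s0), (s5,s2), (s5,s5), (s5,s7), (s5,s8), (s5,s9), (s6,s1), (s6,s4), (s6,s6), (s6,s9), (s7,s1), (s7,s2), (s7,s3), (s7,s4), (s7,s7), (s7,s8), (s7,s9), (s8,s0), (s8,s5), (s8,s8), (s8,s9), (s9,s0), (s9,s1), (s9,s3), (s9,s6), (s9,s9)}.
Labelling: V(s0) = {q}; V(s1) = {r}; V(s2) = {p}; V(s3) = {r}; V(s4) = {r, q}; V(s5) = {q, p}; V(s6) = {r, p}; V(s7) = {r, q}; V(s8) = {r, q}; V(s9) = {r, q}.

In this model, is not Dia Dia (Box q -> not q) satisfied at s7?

No

At s7: Dia Dia (Box q -> not q) is true, so not Dia Dia (Box q -> not q) is false.
  At s7: Dia Dia (Box q -> not q) requires Dia (Box q -> not q) at some successor in {s1, s2, s3, s4, s7, s8, s9}.
    Dia (Box q -> not q) holds at s1, so Dia Dia (Box q -> not q) is true at s7.
      At s1: Dia (Box q -> not q) requires Box q -> not q at some successor in {s0, s1, s3, s4, s7, s9}.
        Box q -> not q holds at s0, so Dia (Box q -> not q) is true at s1.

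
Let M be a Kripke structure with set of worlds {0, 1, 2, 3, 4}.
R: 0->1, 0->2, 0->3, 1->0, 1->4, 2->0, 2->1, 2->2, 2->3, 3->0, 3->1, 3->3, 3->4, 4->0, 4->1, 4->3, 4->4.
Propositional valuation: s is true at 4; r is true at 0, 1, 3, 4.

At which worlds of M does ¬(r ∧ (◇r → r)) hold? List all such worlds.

Let φ = ¬(r ∧ (◇r → r)). Evaluate φ at each world:
  0 (successors {1, 2, 3}): φ is false.
  1 (successors {0, 4}): φ is false.
  2 (successors {0, 1, 2, 3}): φ is true.
  3 (successors {0, 1, 3, 4}): φ is false.
  4 (successors {0, 1, 3, 4}): φ is false.
For instance, at 3:
  At 3: r ∧ (◇r → r) is true, so ¬(r ∧ (◇r → r)) is false.
    At 3: r is true, ◇r → r is true, so r ∧ (◇r → r) is true.
      At 3: ◇r is true, r is true, so ◇r → r is true.
Satisfying worlds: {2}

2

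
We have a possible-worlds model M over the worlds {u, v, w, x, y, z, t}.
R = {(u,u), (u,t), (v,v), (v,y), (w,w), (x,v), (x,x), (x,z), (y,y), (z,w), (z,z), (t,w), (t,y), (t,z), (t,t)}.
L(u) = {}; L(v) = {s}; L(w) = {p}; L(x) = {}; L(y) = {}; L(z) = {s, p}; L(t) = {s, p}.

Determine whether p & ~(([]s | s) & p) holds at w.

Recall that []ψ holds at a world iff ψ holds at every accessible world, and <>ψ holds iff ψ holds at some accessible world.
At w: p is true, ~(([]s | s) & p) is true, so p & ~(([]s | s) & p) is true.
  At w: ([]s | s) & p is false, so ~(([]s | s) & p) is true.
    At w: []s | s is false, p is true, so ([]s | s) & p is false.
      At w: []s is false, s is false, so []s | s is false.

Yes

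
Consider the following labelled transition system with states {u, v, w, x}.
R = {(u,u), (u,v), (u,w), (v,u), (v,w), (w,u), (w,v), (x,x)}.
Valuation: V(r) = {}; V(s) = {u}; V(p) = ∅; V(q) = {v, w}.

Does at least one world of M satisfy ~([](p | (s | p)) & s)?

Yes

Recall that []ψ holds at a world iff ψ holds at every accessible world, and <>ψ holds iff ψ holds at some accessible world.
Let φ = ~([](p | (s | p)) & s). Evaluate φ at each world:
  u (successors {u, v, w}): φ is true.
  v (successors {u, w}): φ is true.
  w (successors {u, v}): φ is true.
  x (successors {x}): φ is true.
Detail at u (witness):
  At u: [](p | (s | p)) & s is false, so ~([](p | (s | p)) & s) is true.
    At u: [](p | (s | p)) is false, s is true, so [](p | (s | p)) & s is false.
      At u: [](p | (s | p)) requires p | (s | p) at every successor {u, v, w}.
        p | (s | p) fails at v, so [](p | (s | p)) is false at u.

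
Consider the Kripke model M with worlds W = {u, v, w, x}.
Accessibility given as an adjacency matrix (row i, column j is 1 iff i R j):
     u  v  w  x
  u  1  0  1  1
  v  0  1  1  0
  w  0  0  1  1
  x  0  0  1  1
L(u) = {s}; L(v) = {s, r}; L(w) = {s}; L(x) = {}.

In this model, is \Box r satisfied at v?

At v: \Box r requires r at every successor {v, w}.
  r fails at w, so \Box r is false at v.

No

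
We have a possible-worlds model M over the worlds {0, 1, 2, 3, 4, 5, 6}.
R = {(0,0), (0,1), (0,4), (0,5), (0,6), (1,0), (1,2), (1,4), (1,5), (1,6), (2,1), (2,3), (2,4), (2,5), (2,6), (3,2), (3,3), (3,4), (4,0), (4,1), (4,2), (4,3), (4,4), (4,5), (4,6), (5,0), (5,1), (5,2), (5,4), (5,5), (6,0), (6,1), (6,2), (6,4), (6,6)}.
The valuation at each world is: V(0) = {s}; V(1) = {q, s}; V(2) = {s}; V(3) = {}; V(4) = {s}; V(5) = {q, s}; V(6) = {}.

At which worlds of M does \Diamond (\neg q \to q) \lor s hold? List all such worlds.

Let φ = \Diamond (\neg q \to q) \lor s. Evaluate φ at each world:
  0 (successors {0, 1, 4, 5, 6}): φ is true.
  1 (successors {0, 2, 4, 5, 6}): φ is true.
  2 (successors {1, 3, 4, 5, 6}): φ is true.
  3 (successors {2, 3, 4}): φ is false.
  4 (successors {0, 1, 2, 3, 4, 5, 6}): φ is true.
  5 (successors {0, 1, 2, 4, 5}): φ is true.
  6 (successors {0, 1, 2, 4, 6}): φ is true.
For instance, at 2:
  At 2: \Diamond (\neg q \to q) is true, s is true, so \Diamond (\neg q \to q) \lor s is true.
    At 2: \Diamond (\neg q \to q) requires \neg q \to q at some successor in {1, 3, 4, 5, 6}.
      \neg q \to q holds at 1, so \Diamond (\neg q \to q) is true at 2.
Satisfying worlds: {0, 1, 2, 4, 5, 6}

0, 1, 2, 4, 5, 6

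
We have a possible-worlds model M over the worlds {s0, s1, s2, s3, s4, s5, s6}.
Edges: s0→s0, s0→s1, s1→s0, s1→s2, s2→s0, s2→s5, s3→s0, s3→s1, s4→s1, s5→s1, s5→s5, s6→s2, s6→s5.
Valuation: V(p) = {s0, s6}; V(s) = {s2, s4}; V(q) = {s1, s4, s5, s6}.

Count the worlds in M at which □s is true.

Let φ = □s. Evaluate φ at each world:
  s0 (successors {s0, s1}): φ is false.
  s1 (successors {s0, s2}): φ is false.
  s2 (successors {s0, s5}): φ is false.
  s3 (successors {s0, s1}): φ is false.
  s4 (successors {s1}): φ is false.
  s5 (successors {s1, s5}): φ is false.
  s6 (successors {s2, s5}): φ is false.
For instance, at s0:
  At s0: □s requires s at every successor {s0, s1}.
    s fails at s0, so □s is false at s0.
Satisfying worlds: none.

0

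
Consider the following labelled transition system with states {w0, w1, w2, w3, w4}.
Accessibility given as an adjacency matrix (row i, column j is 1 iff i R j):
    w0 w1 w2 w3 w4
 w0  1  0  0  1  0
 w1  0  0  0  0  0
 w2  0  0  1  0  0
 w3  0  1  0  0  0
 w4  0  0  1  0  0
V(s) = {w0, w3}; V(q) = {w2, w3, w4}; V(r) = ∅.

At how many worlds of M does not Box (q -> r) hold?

Let φ = not Box (q -> r). Evaluate φ at each world:
  w0 (successors {w0, w3}): φ is true.
  w1 (successors ∅): φ is false.
  w2 (successors {w2}): φ is true.
  w3 (successors {w1}): φ is false.
  w4 (successors {w2}): φ is true.
For instance, at w0:
  At w0: Box (q -> r) is false, so not Box (q -> r) is true.
    At w0: Box (q -> r) requires q -> r at every successor {w0, w3}.
      q -> r fails at w3, so Box (q -> r) is false at w0.
Satisfying worlds: {w0, w2, w4}

3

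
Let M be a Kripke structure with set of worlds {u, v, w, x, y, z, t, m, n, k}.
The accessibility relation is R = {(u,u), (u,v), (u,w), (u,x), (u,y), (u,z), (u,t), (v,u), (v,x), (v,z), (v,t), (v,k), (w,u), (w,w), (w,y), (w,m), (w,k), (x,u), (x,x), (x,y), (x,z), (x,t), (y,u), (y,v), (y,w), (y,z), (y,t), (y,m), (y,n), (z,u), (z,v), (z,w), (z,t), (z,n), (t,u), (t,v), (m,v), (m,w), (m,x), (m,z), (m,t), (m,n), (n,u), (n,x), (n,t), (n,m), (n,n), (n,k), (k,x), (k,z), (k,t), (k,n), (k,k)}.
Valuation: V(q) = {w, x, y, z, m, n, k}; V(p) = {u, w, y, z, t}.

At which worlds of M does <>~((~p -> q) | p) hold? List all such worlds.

u, y, z, t, m

Recall that <>ψ holds at a world iff ψ holds at some accessible world.
Let φ = <>~((~p -> q) | p). Evaluate φ at each world:
  u (successors {u, v, w, x, y, z, t}): φ is true.
  v (successors {u, x, z, t, k}): φ is false.
  w (successors {u, w, y, m, k}): φ is false.
  x (successors {u, x, y, z, t}): φ is false.
  y (successors {u, v, w, z, t, m, n}): φ is true.
  z (successors {u, v, w, t, n}): φ is true.
  t (successors {u, v}): φ is true.
  m (successors {v, w, x, z, t, n}): φ is true.
  n (successors {u, x, t, m, n, k}): φ is false.
  k (successors {x, z, t, n, k}): φ is false.
For instance, at z:
  At z: <>~((~p -> q) | p) requires ~((~p -> q) | p) at some successor in {u, v, w, t, n}.
    ~((~p -> q) | p) holds at v, so <>~((~p -> q) | p) is true at z.
Satisfying worlds: {u, y, z, t, m}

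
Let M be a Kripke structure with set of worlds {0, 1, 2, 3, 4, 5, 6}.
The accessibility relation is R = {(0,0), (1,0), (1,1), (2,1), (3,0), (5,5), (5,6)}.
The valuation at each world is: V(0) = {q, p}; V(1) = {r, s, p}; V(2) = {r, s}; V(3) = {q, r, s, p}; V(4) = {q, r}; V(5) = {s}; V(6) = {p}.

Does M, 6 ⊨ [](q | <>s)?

Yes

At 6: no accessible worlds, so [](q | <>s) holds vacuously.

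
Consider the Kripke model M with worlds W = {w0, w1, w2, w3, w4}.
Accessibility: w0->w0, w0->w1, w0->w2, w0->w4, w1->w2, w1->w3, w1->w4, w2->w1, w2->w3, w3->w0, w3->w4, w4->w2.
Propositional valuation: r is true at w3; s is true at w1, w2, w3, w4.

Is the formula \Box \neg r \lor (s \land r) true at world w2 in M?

At w2: \Box \neg r is false, s \land r is false, so \Box \neg r \lor (s \land r) is false.
  At w2: \Box \neg r requires \neg r at every successor {w1, w3}.
    \neg r fails at w3, so \Box \neg r is false at w2.

No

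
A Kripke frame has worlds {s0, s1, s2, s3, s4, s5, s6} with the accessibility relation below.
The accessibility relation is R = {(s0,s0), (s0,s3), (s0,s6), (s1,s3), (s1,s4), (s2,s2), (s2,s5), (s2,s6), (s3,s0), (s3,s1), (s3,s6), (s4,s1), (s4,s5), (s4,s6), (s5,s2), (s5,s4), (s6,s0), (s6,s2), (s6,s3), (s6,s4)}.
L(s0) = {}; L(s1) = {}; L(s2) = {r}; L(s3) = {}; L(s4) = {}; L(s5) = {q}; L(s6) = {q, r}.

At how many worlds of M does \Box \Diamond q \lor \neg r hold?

Recall that \Box ψ holds at a world iff ψ holds at every accessible world, and \Diamond ψ holds iff ψ holds at some accessible world.
Let φ = \Box \Diamond q \lor \neg r. Evaluate φ at each world:
  s0 (successors {s0, s3, s6}): φ is true.
  s1 (successors {s3, s4}): φ is true.
  s2 (successors {s2, s5, s6}): φ is false.
  s3 (successors {s0, s1, s6}): φ is true.
  s4 (successors {s1, s5, s6}): φ is true.
  s5 (successors {s2, s4}): φ is true.
  s6 (successors {s0, s2, s3, s4}): φ is true.
For instance, at s0:
  At s0: \Box \Diamond q is false, \neg r is true, so \Box \Diamond q \lor \neg r is true.
    At s0: \Box \Diamond q requires \Diamond q at every successor {s0, s3, s6}.
      \Diamond q fails at s6, so \Box \Diamond q is false at s0.
Satisfying worlds: {s0, s1, s3, s4, s5, s6}

6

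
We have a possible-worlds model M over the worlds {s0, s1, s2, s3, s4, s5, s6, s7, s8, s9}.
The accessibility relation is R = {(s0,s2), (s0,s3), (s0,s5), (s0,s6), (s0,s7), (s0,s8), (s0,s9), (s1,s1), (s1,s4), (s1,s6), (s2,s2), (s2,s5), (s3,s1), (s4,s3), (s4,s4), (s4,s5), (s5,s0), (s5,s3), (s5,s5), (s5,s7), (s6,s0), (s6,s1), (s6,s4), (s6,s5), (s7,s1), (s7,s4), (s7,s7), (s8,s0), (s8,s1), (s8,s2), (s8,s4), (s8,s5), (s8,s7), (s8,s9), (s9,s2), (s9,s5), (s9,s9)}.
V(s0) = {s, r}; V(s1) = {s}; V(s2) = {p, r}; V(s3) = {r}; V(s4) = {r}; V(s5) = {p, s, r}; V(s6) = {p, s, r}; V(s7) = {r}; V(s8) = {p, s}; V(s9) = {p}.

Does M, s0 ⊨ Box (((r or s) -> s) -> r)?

Recall that Box ψ holds at a world iff ψ holds at every accessible world, and Dia ψ holds iff ψ holds at some accessible world.
At s0: Box (((r or s) -> s) -> r) requires ((r or s) -> s) -> r at every successor {s2, s3, s5, s6, s7, s8, s9}.
  ((r or s) -> s) -> r fails at s8, so Box (((r or s) -> s) -> r) is false at s0.

No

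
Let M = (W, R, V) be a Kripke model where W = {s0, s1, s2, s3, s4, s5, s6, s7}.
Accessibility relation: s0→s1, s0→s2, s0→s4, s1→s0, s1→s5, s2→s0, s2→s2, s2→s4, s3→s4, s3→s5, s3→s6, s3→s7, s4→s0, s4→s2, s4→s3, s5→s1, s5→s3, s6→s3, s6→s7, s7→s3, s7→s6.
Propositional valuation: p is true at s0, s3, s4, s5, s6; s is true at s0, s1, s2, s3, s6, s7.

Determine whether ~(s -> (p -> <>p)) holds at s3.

No

At s3: s -> (p -> <>p) is true, so ~(s -> (p -> <>p)) is false.
  At s3: s is true, p -> <>p is true, so s -> (p -> <>p) is true.
    At s3: p is true, <>p is true, so p -> <>p is true.
      At s3: <>p requires p at some successor in {s4, s5, s6, s7}.
        p holds at s4, so <>p is true at s3.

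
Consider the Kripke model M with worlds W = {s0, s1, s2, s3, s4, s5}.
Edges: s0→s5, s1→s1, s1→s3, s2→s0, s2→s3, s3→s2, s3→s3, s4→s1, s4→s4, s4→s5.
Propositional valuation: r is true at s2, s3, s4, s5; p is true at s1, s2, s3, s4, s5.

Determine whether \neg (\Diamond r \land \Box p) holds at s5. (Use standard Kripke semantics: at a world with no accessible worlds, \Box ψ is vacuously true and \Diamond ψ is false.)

Recall that \Box ψ holds at a world iff ψ holds at every accessible world, and \Diamond ψ holds iff ψ holds at some accessible world.
At s5: \Diamond r \land \Box p is false, so \neg (\Diamond r \land \Box p) is true.
  At s5: \Diamond r is false, \Box p is true, so \Diamond r \land \Box p is false.
    At s5: no accessible worlds, so \Diamond r is false.
    At s5: no accessible worlds, so \Box p holds vacuously.

Yes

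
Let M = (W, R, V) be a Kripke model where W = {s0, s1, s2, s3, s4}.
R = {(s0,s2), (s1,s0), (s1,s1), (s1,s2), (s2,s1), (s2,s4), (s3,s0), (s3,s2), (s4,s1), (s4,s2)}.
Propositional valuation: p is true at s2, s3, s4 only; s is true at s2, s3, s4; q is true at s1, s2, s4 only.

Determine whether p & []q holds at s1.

At s1: p is false, []q is false, so p & []q is false.
  At s1: []q requires q at every successor {s0, s1, s2}.
    q fails at s0, so []q is false at s1.

No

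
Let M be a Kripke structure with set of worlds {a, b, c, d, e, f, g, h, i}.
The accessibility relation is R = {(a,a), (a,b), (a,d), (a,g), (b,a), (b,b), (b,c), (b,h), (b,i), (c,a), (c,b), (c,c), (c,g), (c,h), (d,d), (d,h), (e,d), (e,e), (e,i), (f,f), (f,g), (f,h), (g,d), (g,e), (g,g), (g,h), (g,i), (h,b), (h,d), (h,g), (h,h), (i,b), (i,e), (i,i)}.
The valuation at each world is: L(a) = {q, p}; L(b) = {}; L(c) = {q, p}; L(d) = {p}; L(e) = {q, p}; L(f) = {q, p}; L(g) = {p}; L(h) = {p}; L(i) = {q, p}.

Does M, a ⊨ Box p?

At a: Box p requires p at every successor {a, b, d, g}.
  p fails at b, so Box p is false at a.

No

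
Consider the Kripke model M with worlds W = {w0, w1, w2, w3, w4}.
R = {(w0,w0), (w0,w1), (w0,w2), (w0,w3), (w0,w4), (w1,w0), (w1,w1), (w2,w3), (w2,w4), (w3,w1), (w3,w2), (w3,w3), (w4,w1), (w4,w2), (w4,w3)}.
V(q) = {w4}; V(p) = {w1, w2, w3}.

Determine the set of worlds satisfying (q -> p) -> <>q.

Recall that <>ψ holds at a world iff ψ holds at some accessible world.
Let φ = (q -> p) -> <>q. Evaluate φ at each world:
  w0 (successors {w0, w1, w2, w3, w4}): φ is true.
  w1 (successors {w0, w1}): φ is false.
  w2 (successors {w3, w4}): φ is true.
  w3 (successors {w1, w2, w3}): φ is false.
  w4 (successors {w1, w2, w3}): φ is true.
For instance, at w2:
  At w2: q -> p is true, <>q is true, so (q -> p) -> <>q is true.
    At w2: <>q requires q at some successor in {w3, w4}.
      q holds at w4, so <>q is true at w2.
Satisfying worlds: {w0, w2, w4}

w0, w2, w4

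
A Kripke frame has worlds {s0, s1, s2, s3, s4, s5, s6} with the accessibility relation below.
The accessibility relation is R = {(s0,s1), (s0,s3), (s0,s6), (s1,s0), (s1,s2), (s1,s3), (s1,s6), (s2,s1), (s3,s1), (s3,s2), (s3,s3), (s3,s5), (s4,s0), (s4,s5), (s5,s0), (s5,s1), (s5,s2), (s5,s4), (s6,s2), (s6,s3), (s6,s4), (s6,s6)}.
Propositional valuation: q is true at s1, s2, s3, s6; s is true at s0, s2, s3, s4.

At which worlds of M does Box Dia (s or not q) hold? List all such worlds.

Let φ = Box Dia (s or not q). Evaluate φ at each world:
  s0 (successors {s1, s3, s6}): φ is true.
  s1 (successors {s0, s2, s3, s6}): φ is false.
  s2 (successors {s1}): φ is true.
  s3 (successors {s1, s2, s3, s5}): φ is false.
  s4 (successors {s0, s5}): φ is true.
  s5 (successors {s0, s1, s2, s4}): φ is false.
  s6 (successors {s2, s3, s4, s6}): φ is false.
For instance, at s2:
  At s2: Box Dia (s or not q) requires Dia (s or not q) at every successor {s1}.
      At s1: Dia (s or not q) requires s or not q at some successor in {s0, s2, s3, s6}.
        s or not q holds at s0, so Dia (s or not q) is true at s1.
  So Box Dia (s or not q) is true at s2.
Satisfying worlds: {s0, s2, s4}

s0, s2, s4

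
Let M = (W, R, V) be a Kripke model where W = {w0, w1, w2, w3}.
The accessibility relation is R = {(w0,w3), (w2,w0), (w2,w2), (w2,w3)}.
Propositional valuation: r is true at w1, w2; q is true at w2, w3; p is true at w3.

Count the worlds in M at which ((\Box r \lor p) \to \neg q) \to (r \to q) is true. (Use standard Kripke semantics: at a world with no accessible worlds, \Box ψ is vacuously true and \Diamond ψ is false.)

3

Let φ = ((\Box r \lor p) \to \neg q) \to (r \to q). Evaluate φ at each world:
  w0 (successors {w3}): φ is true.
  w1 (successors ∅): φ is false.
  w2 (successors {w0, w2, w3}): φ is true.
  w3 (successors ∅): φ is true.
For instance, at w0:
  At w0: (\Box r \lor p) \to \neg q is true, r \to q is true, so ((\Box r \lor p) \to \neg q) \to (r \to q) is true.
    At w0: \Box r \lor p is false, \neg q is true, so (\Box r \lor p) \to \neg q is true.
      At w0: \Box r is false, p is false, so \Box r \lor p is false.
Satisfying worlds: {w0, w2, w3}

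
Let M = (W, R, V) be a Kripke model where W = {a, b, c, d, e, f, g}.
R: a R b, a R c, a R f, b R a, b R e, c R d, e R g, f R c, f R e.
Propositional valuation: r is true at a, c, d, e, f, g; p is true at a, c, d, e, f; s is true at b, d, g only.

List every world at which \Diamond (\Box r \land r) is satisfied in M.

a, b, c, e, f

Let φ = \Diamond (\Box r \land r). Evaluate φ at each world:
  a (successors {b, c, f}): φ is true.
  b (successors {a, e}): φ is true.
  c (successors {d}): φ is true.
  d (successors ∅): φ is false.
  e (successors {g}): φ is true.
  f (successors {c, e}): φ is true.
  g (successors ∅): φ is false.
For instance, at c:
  At c: \Diamond (\Box r \land r) requires \Box r \land r at some successor in {d}.
    \Box r \land r holds at d, so \Diamond (\Box r \land r) is true at c.
      At d: \Box r is true, r is true, so \Box r \land r is true.
Satisfying worlds: {a, b, c, e, f}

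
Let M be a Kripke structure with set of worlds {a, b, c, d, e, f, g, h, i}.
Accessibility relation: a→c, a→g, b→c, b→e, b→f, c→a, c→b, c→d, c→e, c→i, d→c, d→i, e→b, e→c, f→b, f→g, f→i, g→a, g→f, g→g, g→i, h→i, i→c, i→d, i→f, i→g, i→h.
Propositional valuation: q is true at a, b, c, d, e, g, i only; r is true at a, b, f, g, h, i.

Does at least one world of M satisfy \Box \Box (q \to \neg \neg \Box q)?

No

Recall that \Box ψ holds at a world iff ψ holds at every accessible world, and \Diamond ψ holds iff ψ holds at some accessible world.
Let φ = \Box \Box (q \to \neg \neg \Box q). Evaluate φ at each world:
  a (successors {c, g}): φ is false.
  b (successors {c, e, f}): φ is false.
  c (successors {a, b, d, e, i}): φ is false.
  d (successors {c, i}): φ is false.
  e (successors {b, c}): φ is false.
  f (successors {b, g, i}): φ is false.
  g (successors {a, f, g, i}): φ is false.
  h (successors {i}): φ is false.
  i (successors {c, d, f, g, h}): φ is false.
For instance, at e:
  At e: \Box \Box (q \to \neg \neg \Box q) requires \Box (q \to \neg \neg \Box q) at every successor {b, c}.
    \Box (q \to \neg \neg \Box q) fails at c, so \Box \Box (q \to \neg \neg \Box q) is false at e.
      At c: \Box (q \to \neg \neg \Box q) requires q \to \neg \neg \Box q at every successor {a, b, d, e, i}.
        q \to \neg \neg \Box q fails at b, so \Box (q \to \neg \neg \Box q) is false at c.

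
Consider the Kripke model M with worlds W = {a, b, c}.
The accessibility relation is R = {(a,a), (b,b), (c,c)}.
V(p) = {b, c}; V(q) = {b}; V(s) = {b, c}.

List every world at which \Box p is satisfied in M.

Let φ = \Box p. Evaluate φ at each world:
  a (successors {a}): φ is false.
  b (successors {b}): φ is true.
  c (successors {c}): φ is true.
For instance, at c:
  At c: \Box p requires p at every successor {c}.
    At c: p is true.
  So \Box p is true at c.
Satisfying worlds: {b, c}

b, c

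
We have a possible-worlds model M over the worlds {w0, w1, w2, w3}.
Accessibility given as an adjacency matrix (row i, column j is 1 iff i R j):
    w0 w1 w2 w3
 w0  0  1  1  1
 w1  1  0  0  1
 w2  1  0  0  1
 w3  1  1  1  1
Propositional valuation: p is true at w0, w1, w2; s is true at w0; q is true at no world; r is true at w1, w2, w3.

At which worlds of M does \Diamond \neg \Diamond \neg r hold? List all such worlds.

Recall that \Diamond ψ holds at a world iff ψ holds at some accessible world.
Let φ = \Diamond \neg \Diamond \neg r. Evaluate φ at each world:
  w0 (successors {w1, w2, w3}): φ is false.
  w1 (successors {w0, w3}): φ is true.
  w2 (successors {w0, w3}): φ is true.
  w3 (successors {w0, w1, w2, w3}): φ is true.
For instance, at w0:
  At w0: \Diamond \neg \Diamond \neg r requires \neg \Diamond \neg r at some successor in {w1, w2, w3}.
    At w1: \neg \Diamond \neg r is false.
    At w2: \neg \Diamond \neg r is false.
    At w3: \neg \Diamond \neg r is false.
  So \Diamond \neg \Diamond \neg r is false at w0.
Satisfying worlds: {w1, w2, w3}

w1, w2, w3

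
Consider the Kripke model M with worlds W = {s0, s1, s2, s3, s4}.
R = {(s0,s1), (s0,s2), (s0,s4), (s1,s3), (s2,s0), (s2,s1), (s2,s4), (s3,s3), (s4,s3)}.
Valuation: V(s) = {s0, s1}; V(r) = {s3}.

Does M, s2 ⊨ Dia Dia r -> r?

Recall that Dia ψ holds at a world iff ψ holds at some accessible world.
At s2: Dia Dia r is true, r is false, so Dia Dia r -> r is false.
  At s2: Dia Dia r requires Dia r at some successor in {s0, s1, s4}.
    Dia r holds at s1, so Dia Dia r is true at s2.
      At s1: Dia r requires r at some successor in {s3}.
        r holds at s3, so Dia r is true at s1.

No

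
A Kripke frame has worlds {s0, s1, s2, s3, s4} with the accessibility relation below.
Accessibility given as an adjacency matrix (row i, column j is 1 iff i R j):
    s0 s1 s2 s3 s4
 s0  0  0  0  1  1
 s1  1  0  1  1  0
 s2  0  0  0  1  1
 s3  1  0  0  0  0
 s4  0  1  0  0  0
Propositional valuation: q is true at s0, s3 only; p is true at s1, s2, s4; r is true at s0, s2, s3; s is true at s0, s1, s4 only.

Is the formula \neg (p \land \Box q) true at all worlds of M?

Yes

Recall that \Box ψ holds at a world iff ψ holds at every accessible world, and \Diamond ψ holds iff ψ holds at some accessible world.
Let φ = \neg (p \land \Box q). Evaluate φ at each world:
  s0 (successors {s3, s4}): φ is true.
  s1 (successors {s0, s2, s3}): φ is true.
  s2 (successors {s3, s4}): φ is true.
  s3 (successors {s0}): φ is true.
  s4 (successors {s1}): φ is true.
For instance, at s3:
  At s3: p \land \Box q is false, so \neg (p \land \Box q) is true.
    At s3: p is false, \Box q is true, so p \land \Box q is false.
      At s3: \Box q requires q at every successor {s0}.
        At s0: q is true.
      So \Box q is true at s3.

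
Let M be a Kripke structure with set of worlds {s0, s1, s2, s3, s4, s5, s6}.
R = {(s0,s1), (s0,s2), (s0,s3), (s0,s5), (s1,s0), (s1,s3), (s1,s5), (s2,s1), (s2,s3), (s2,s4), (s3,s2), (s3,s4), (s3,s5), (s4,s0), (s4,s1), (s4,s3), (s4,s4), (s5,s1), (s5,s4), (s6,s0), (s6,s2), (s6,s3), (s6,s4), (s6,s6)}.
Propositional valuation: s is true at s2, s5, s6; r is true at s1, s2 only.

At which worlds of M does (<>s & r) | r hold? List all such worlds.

Let φ = (<>s & r) | r. Evaluate φ at each world:
  s0 (successors {s1, s2, s3, s5}): φ is false.
  s1 (successors {s0, s3, s5}): φ is true.
  s2 (successors {s1, s3, s4}): φ is true.
  s3 (successors {s2, s4, s5}): φ is false.
  s4 (successors {s0, s1, s3, s4}): φ is false.
  s5 (successors {s1, s4}): φ is false.
  s6 (successors {s0, s2, s3, s4, s6}): φ is false.
For instance, at s2:
  At s2: <>s & r is false, r is true, so (<>s & r) | r is true.
    At s2: <>s is false, r is true, so <>s & r is false.
      At s2: <>s requires s at some successor in {s1, s3, s4}.
        At s1: s is false.
        At s3: s is false.
        At s4: s is false.
      So <>s is false at s2.
Satisfying worlds: {s1, s2}

s1, s2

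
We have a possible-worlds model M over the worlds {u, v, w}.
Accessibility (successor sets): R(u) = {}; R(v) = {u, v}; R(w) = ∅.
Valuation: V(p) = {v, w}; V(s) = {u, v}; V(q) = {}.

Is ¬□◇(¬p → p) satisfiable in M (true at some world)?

Yes

Let φ = ¬□◇(¬p → p). Evaluate φ at each world:
  u (successors ∅): φ is false.
  v (successors {u, v}): φ is true.
  w (successors ∅): φ is false.
Detail at v (witness):
  At v: □◇(¬p → p) is false, so ¬□◇(¬p → p) is true.
    At v: □◇(¬p → p) requires ◇(¬p → p) at every successor {u, v}.
      ◇(¬p → p) fails at u, so □◇(¬p → p) is false at v.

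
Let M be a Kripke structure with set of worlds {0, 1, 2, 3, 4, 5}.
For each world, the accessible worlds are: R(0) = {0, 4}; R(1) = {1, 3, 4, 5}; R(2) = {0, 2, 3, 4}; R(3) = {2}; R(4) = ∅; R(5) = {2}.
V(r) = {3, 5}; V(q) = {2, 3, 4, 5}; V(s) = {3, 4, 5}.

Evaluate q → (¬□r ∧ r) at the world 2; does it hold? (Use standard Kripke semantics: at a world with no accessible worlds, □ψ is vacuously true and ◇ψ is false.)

At 2: q is true, ¬□r ∧ r is false, so q → (¬□r ∧ r) is false.
  At 2: ¬□r is true, r is false, so ¬□r ∧ r is false.
    At 2: □r is false, so ¬□r is true.
      At 2: □r requires r at every successor {0, 2, 3, 4}.
        r fails at 0, so □r is false at 2.

No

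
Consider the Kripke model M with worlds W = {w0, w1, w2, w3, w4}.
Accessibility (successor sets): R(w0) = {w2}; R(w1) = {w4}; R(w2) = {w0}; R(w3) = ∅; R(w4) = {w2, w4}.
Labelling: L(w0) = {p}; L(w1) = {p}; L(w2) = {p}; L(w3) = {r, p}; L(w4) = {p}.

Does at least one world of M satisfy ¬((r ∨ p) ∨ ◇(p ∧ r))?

Recall that ◇ψ holds at a world iff ψ holds at some accessible world.
Let φ = ¬((r ∨ p) ∨ ◇(p ∧ r)). Evaluate φ at each world:
  w0 (successors {w2}): φ is false.
  w1 (successors {w4}): φ is false.
  w2 (successors {w0}): φ is false.
  w3 (successors ∅): φ is false.
  w4 (successors {w2, w4}): φ is false.
For instance, at w2:
  At w2: (r ∨ p) ∨ ◇(p ∧ r) is true, so ¬((r ∨ p) ∨ ◇(p ∧ r)) is false.
    At w2: r ∨ p is true, ◇(p ∧ r) is false, so (r ∨ p) ∨ ◇(p ∧ r) is true.
      At w2: ◇(p ∧ r) requires p ∧ r at some successor in {w0}.
        At w0: p ∧ r is false.
      So ◇(p ∧ r) is false at w2.

No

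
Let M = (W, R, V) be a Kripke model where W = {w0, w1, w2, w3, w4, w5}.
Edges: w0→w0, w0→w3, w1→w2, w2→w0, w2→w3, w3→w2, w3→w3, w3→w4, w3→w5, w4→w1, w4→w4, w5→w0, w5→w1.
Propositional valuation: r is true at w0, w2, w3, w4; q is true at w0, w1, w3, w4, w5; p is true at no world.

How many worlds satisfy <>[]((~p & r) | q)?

6

Recall that []ψ holds at a world iff ψ holds at every accessible world, and <>ψ holds iff ψ holds at some accessible world.
Let φ = <>[]((~p & r) | q). Evaluate φ at each world:
  w0 (successors {w0, w3}): φ is true.
  w1 (successors {w2}): φ is true.
  w2 (successors {w0, w3}): φ is true.
  w3 (successors {w2, w3, w4, w5}): φ is true.
  w4 (successors {w1, w4}): φ is true.
  w5 (successors {w0, w1}): φ is true.
For instance, at w3:
  At w3: <>[]((~p & r) | q) requires []((~p & r) | q) at some successor in {w2, w3, w4, w5}.
    []((~p & r) | q) holds at w2, so <>[]((~p & r) | q) is true at w3.
      At w2: []((~p & r) | q) requires (~p & r) | q at every successor {w0, w3}.
        At w0: (~p & r) | q is true.
        At w3: (~p & r) | q is true.
      So []((~p & r) | q) is true at w2.
Satisfying worlds: {w0, w1, w2, w3, w4, w5}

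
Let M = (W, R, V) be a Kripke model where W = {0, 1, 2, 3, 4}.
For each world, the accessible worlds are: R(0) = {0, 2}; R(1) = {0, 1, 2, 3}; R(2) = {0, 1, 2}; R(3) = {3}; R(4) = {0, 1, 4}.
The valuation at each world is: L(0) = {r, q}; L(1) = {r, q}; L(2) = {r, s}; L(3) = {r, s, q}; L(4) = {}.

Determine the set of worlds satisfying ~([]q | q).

Let φ = ~([]q | q). Evaluate φ at each world:
  0 (successors {0, 2}): φ is false.
  1 (successors {0, 1, 2, 3}): φ is false.
  2 (successors {0, 1, 2}): φ is true.
  3 (successors {3}): φ is false.
  4 (successors {0, 1, 4}): φ is true.
For instance, at 3:
  At 3: []q | q is true, so ~([]q | q) is false.
    At 3: []q is true, q is true, so []q | q is true.
      At 3: []q requires q at every successor {3}.
        At 3: q is true.
      So []q is true at 3.
Satisfying worlds: {2, 4}

2, 4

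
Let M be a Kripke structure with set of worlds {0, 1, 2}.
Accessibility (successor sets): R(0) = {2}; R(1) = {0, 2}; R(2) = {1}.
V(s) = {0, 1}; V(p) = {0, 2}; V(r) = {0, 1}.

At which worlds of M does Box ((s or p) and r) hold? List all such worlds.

Let φ = Box ((s or p) and r). Evaluate φ at each world:
  0 (successors {2}): φ is false.
  1 (successors {0, 2}): φ is false.
  2 (successors {1}): φ is true.
For instance, at 2:
  At 2: Box ((s or p) and r) requires (s or p) and r at every successor {1}.
    At 1: (s or p) and r is true.
  So Box ((s or p) and r) is true at 2.
Satisfying worlds: {2}

2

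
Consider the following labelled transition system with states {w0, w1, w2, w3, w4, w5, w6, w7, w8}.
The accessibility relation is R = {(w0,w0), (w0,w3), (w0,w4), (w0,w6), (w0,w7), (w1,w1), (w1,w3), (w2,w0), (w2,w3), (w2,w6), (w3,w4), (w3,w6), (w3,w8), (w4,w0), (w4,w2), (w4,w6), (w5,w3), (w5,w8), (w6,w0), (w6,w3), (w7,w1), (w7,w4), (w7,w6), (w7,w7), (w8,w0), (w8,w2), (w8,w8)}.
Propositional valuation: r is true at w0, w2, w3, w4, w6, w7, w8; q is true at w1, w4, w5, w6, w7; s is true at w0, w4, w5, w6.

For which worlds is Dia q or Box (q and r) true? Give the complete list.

Let φ = Dia q or Box (q and r). Evaluate φ at each world:
  w0 (successors {w0, w3, w4, w6, w7}): φ is true.
  w1 (successors {w1, w3}): φ is true.
  w2 (successors {w0, w3, w6}): φ is true.
  w3 (successors {w4, w6, w8}): φ is true.
  w4 (successors {w0, w2, w6}): φ is true.
  w5 (successors {w3, w8}): φ is false.
  w6 (successors {w0, w3}): φ is false.
  w7 (successors {w1, w4, w6, w7}): φ is true.
  w8 (successors {w0, w2, w8}): φ is false.
For instance, at w4:
  At w4: Dia q is true, Box (q and r) is false, so Dia q or Box (q and r) is true.
    At w4: Dia q requires q at some successor in {w0, w2, w6}.
      q holds at w6, so Dia q is true at w4.
    At w4: Box (q and r) requires q and r at every successor {w0, w2, w6}.
      q and r fails at w0, so Box (q and r) is false at w4.
Satisfying worlds: {w0, w1, w2, w3, w4, w7}

w0, w1, w2, w3, w4, w7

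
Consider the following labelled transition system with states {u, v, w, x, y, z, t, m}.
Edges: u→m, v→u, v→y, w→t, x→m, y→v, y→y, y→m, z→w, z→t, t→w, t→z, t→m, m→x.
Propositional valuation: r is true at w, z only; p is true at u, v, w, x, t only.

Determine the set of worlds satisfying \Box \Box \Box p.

w, m

Recall that \Box ψ holds at a world iff ψ holds at every accessible world, and \Diamond ψ holds iff ψ holds at some accessible world.
Let φ = \Box \Box \Box p. Evaluate φ at each world:
  u (successors {m}): φ is false.
  v (successors {u, y}): φ is false.
  w (successors {t}): φ is true.
  x (successors {m}): φ is false.
  y (successors {v, y, m}): φ is false.
  z (successors {w, t}): φ is false.
  t (successors {w, z, m}): φ is false.
  m (successors {x}): φ is true.
For instance, at v:
  At v: \Box \Box \Box p requires \Box \Box p at every successor {u, y}.
    \Box \Box p fails at y, so \Box \Box \Box p is false at v.
      At y: \Box \Box p requires \Box p at every successor {v, y, m}.
        \Box p fails at v, so \Box \Box p is false at y.
Satisfying worlds: {w, m}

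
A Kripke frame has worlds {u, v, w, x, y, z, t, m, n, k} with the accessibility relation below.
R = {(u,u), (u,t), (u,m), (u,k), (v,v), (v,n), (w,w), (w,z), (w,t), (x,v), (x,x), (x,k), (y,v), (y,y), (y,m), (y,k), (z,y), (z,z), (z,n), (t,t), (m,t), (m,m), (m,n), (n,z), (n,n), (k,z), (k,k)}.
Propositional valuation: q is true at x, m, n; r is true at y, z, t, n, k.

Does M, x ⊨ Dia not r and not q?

No

At x: Dia not r is true, not q is false, so Dia not r and not q is false.
  At x: Dia not r requires not r at some successor in {v, x, k}.
    not r holds at v, so Dia not r is true at x.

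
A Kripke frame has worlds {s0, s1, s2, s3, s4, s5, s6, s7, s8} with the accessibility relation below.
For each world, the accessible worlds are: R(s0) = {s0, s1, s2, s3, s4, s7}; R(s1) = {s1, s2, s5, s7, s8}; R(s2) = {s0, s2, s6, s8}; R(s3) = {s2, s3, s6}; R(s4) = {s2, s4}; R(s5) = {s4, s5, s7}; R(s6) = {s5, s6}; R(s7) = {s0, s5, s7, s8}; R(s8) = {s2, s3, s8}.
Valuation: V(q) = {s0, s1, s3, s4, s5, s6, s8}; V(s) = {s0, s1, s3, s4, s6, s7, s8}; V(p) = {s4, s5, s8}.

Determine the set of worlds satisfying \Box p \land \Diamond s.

none

Let φ = \Box p \land \Diamond s. Evaluate φ at each world:
  s0 (successors {s0, s1, s2, s3, s4, s7}): φ is false.
  s1 (successors {s1, s2, s5, s7, s8}): φ is false.
  s2 (successors {s0, s2, s6, s8}): φ is false.
  s3 (successors {s2, s3, s6}): φ is false.
  s4 (successors {s2, s4}): φ is false.
  s5 (successors {s4, s5, s7}): φ is false.
  s6 (successors {s5, s6}): φ is false.
  s7 (successors {s0, s5, s7, s8}): φ is false.
  s8 (successors {s2, s3, s8}): φ is false.
For instance, at s2:
  At s2: \Box p is false, \Diamond s is true, so \Box p \land \Diamond s is false.
    At s2: \Box p requires p at every successor {s0, s2, s6, s8}.
      p fails at s0, so \Box p is false at s2.
    At s2: \Diamond s requires s at some successor in {s0, s2, s6, s8}.
      s holds at s0, so \Diamond s is true at s2.
Satisfying worlds: none.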